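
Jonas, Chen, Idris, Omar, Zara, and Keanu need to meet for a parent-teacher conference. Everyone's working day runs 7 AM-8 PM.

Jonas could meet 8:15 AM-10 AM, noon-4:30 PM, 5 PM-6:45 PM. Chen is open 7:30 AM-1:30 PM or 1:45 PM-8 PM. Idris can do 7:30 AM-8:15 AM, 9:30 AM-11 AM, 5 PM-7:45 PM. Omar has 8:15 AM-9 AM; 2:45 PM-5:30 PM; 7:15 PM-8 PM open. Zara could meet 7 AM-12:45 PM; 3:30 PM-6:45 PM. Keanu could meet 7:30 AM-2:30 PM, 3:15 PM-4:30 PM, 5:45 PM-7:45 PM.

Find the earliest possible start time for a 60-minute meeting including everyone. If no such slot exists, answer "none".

Jonas ∩ Chen: 08:15-10:00, 12:00-13:30, 13:45-16:30, 17:00-18:45.
Jonas ∩ Chen ∩ Idris: 09:30-10:00, 17:00-18:45.
Jonas ∩ Chen ∩ Idris ∩ Omar: 17:00-17:30.
Jonas ∩ Chen ∩ Idris ∩ Omar ∩ Zara: 17:00-17:30.
Jonas ∩ Chen ∩ Idris ∩ Omar ∩ Zara ∩ Keanu: ∅.
There is no time when everyone is free.
No common window is at least 60 minutes long.

none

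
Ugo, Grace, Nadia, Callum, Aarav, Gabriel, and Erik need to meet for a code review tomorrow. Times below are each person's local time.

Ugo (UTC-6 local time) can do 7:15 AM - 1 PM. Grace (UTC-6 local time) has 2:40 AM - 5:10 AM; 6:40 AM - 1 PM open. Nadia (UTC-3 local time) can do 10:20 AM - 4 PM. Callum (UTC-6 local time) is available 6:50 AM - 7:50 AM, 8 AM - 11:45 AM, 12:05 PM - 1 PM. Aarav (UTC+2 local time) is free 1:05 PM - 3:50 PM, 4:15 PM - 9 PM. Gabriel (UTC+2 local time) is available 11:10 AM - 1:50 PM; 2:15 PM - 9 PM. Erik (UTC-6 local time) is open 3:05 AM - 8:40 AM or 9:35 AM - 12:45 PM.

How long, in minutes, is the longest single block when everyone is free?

Ugo in UTC: 13:15-19:00 (add 6h to convert from UTC-6).
Grace in UTC: 08:40-11:10, 12:40-19:00 (add 6h to convert from UTC-6).
Nadia in UTC: 13:20-19:00 (add 3h to convert from UTC-3).
Callum in UTC: 12:50-13:50, 14:00-17:45, 18:05-19:00 (add 6h to convert from UTC-6).
Aarav in UTC: 11:05-13:50, 14:15-19:00 (subtract 2h to convert from UTC+2).
Gabriel in UTC: 09:10-11:50, 12:15-19:00 (subtract 2h to convert from UTC+2).
Erik in UTC: 09:05-14:40, 15:35-18:45 (add 6h to convert from UTC-6).
Ugo ∩ Grace: 13:15-19:00.
Ugo ∩ Grace ∩ Nadia: 13:20-19:00.
Ugo ∩ Grace ∩ Nadia ∩ Callum: 13:20-13:50, 14:00-17:45, 18:05-19:00.
Ugo ∩ Grace ∩ Nadia ∩ Callum ∩ Aarav: 13:20-13:50, 14:15-17:45, 18:05-19:00.
Ugo ∩ Grace ∩ Nadia ∩ Callum ∩ Aarav ∩ Gabriel: 13:20-13:50, 14:15-17:45, 18:05-19:00.
Ugo ∩ Grace ∩ Nadia ∩ Callum ∩ Aarav ∩ Gabriel ∩ Erik: 13:20-13:50, 14:15-14:40, 15:35-17:45, 18:05-18:45.
The longest is 15:35-17:45 at 130 minutes.

130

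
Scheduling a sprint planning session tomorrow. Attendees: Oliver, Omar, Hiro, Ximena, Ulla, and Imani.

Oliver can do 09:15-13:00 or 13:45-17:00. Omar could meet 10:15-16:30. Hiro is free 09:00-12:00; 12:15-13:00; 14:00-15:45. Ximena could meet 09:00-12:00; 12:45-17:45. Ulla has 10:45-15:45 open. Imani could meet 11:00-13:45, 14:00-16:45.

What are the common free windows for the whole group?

Oliver ∩ Omar: 10:15-13:00, 13:45-16:30.
Oliver ∩ Omar ∩ Hiro: 10:15-12:00, 12:15-13:00, 14:00-15:45.
Oliver ∩ Omar ∩ Hiro ∩ Ximena: 10:15-12:00, 12:45-13:00, 14:00-15:45.
Oliver ∩ Omar ∩ Hiro ∩ Ximena ∩ Ulla: 10:45-12:00, 12:45-13:00, 14:00-15:45.
Oliver ∩ Omar ∩ Hiro ∩ Ximena ∩ Ulla ∩ Imani: 11:00-12:00, 12:45-13:00, 14:00-15:45.

11:00-12:00, 12:45-13:00, 14:00-15:45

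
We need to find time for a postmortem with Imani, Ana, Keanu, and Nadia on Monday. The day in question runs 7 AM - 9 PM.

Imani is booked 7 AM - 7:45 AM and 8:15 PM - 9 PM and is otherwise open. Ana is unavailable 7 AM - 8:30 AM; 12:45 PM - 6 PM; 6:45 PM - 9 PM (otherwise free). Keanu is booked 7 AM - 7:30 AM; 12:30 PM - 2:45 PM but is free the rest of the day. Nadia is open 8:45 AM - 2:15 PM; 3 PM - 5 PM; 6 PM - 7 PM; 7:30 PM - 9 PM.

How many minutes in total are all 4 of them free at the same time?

Imani free: 07:45-20:15 (invert busy blocks within the working day).
Ana free: 08:30-12:45, 18:00-18:45 (invert busy blocks within the working day).
Keanu free: 07:30-12:30, 14:45-21:00 (invert busy blocks within the working day).
Nadia free: 08:45-14:15, 15:00-17:00, 18:00-19:00, 19:30-21:00.
Imani ∩ Ana: 08:30-12:45, 18:00-18:45.
Imani ∩ Ana ∩ Keanu: 08:30-12:30, 18:00-18:45.
Imani ∩ Ana ∩ Keanu ∩ Nadia: 08:45-12:30, 18:00-18:45.
So the common availability across everyone is 08:45-12:30, 18:00-18:45.
Summing the common windows: 225 + 45 = 270 minutes.

270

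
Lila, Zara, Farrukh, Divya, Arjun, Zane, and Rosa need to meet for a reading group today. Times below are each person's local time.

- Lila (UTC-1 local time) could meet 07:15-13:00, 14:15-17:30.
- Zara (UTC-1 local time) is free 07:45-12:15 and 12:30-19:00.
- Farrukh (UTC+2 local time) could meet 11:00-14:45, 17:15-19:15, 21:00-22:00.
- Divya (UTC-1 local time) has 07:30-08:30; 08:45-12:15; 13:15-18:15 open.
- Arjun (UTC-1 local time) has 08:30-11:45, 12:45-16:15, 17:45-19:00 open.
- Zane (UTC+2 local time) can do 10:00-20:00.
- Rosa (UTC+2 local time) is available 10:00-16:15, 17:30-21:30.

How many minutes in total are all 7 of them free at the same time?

Lila in UTC: 08:15-14:00, 15:15-18:30 (add 1h to convert from UTC-1).
Zara in UTC: 08:45-13:15, 13:30-20:00 (add 1h to convert from UTC-1).
Farrukh in UTC: 09:00-12:45, 15:15-17:15, 19:00-20:00 (subtract 2h to convert from UTC+2).
Divya in UTC: 08:30-09:30, 09:45-13:15, 14:15-19:15 (add 1h to convert from UTC-1).
Arjun in UTC: 09:30-12:45, 13:45-17:15, 18:45-20:00 (add 1h to convert from UTC-1).
Zane in UTC: 08:00-18:00 (subtract 2h to convert from UTC+2).
Rosa in UTC: 08:00-14:15, 15:30-19:30 (subtract 2h to convert from UTC+2).
Lila ∩ Zara: 08:45-13:15, 13:30-14:00, 15:15-18:30.
Lila ∩ Zara ∩ Farrukh: 09:00-12:45, 15:15-17:15.
Lila ∩ Zara ∩ Farrukh ∩ Divya: 09:00-09:30, 09:45-12:45, 15:15-17:15.
Lila ∩ Zara ∩ Farrukh ∩ Divya ∩ Arjun: 09:45-12:45, 15:15-17:15.
Lila ∩ Zara ∩ Farrukh ∩ Divya ∩ Arjun ∩ Zane: 09:45-12:45, 15:15-17:15.
Lila ∩ Zara ∩ Farrukh ∩ Divya ∩ Arjun ∩ Zane ∩ Rosa: 09:45-12:45, 15:30-17:15.
Summing the common windows: 180 + 105 = 285 minutes.

285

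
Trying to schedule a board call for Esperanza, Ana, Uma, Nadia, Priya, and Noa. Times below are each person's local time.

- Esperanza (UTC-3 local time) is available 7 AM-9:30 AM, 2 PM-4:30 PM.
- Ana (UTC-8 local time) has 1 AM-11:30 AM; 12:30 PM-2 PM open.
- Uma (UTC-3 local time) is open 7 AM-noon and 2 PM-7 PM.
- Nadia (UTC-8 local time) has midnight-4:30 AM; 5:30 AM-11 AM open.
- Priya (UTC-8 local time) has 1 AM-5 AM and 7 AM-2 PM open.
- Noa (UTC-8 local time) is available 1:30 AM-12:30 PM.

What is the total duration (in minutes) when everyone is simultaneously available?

270

Esperanza in UTC: 10:00-12:30, 17:00-19:30 (add 3h to convert from UTC-3).
Ana in UTC: 09:00-19:30, 20:30-22:00 (add 8h to convert from UTC-8).
Uma in UTC: 10:00-15:00, 17:00-22:00 (add 3h to convert from UTC-3).
Nadia in UTC: 08:00-12:30, 13:30-19:00 (add 8h to convert from UTC-8).
Priya in UTC: 09:00-13:00, 15:00-22:00 (add 8h to convert from UTC-8).
Noa in UTC: 09:30-20:30 (add 8h to convert from UTC-8).
Esperanza ∩ Ana: 10:00-12:30, 17:00-19:30.
Esperanza ∩ Ana ∩ Uma: 10:00-12:30, 17:00-19:30.
Esperanza ∩ Ana ∩ Uma ∩ Nadia: 10:00-12:30, 17:00-19:00.
Esperanza ∩ Ana ∩ Uma ∩ Nadia ∩ Priya: 10:00-12:30, 17:00-19:00.
Esperanza ∩ Ana ∩ Uma ∩ Nadia ∩ Priya ∩ Noa: 10:00-12:30, 17:00-19:00.
Summing the common windows: 150 + 120 = 270 minutes.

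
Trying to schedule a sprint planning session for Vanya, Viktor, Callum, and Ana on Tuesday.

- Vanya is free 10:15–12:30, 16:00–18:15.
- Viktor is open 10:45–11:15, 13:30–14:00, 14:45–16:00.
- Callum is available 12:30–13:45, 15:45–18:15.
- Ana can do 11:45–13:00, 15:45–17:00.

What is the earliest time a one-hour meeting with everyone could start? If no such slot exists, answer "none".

none

Vanya ∩ Viktor: 10:45-11:15.
Vanya ∩ Viktor ∩ Callum: ∅.
Vanya ∩ Viktor ∩ Callum ∩ Ana: ∅.
There is no time when everyone is free.
No common window is at least 60 minutes long.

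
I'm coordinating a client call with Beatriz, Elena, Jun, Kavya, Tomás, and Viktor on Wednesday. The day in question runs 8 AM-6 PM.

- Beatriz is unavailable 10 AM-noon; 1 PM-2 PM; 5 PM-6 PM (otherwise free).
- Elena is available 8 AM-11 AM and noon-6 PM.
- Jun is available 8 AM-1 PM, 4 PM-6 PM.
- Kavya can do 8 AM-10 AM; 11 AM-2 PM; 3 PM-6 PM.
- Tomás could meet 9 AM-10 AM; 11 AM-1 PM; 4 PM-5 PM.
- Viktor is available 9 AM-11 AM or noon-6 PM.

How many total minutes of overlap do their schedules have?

Beatriz free: 08:00-10:00, 12:00-13:00, 14:00-17:00 (invert busy blocks within the working day).
Elena free: 08:00-11:00, 12:00-18:00.
Jun free: 08:00-13:00, 16:00-18:00.
Kavya free: 08:00-10:00, 11:00-14:00, 15:00-18:00.
Tomás free: 09:00-10:00, 11:00-13:00, 16:00-17:00.
Viktor free: 09:00-11:00, 12:00-18:00.
Beatriz ∩ Elena: 08:00-10:00, 12:00-13:00, 14:00-17:00.
Beatriz ∩ Elena ∩ Jun: 08:00-10:00, 12:00-13:00, 16:00-17:00.
Beatriz ∩ Elena ∩ Jun ∩ Kavya: 08:00-10:00, 12:00-13:00, 16:00-17:00.
Beatriz ∩ Elena ∩ Jun ∩ Kavya ∩ Tomás: 09:00-10:00, 12:00-13:00, 16:00-17:00.
Beatriz ∩ Elena ∩ Jun ∩ Kavya ∩ Tomás ∩ Viktor: 09:00-10:00, 12:00-13:00, 16:00-17:00.
So the common availability across everyone is 09:00-10:00, 12:00-13:00, 16:00-17:00.
Summing the common windows: 60 + 60 + 60 = 180 minutes.

180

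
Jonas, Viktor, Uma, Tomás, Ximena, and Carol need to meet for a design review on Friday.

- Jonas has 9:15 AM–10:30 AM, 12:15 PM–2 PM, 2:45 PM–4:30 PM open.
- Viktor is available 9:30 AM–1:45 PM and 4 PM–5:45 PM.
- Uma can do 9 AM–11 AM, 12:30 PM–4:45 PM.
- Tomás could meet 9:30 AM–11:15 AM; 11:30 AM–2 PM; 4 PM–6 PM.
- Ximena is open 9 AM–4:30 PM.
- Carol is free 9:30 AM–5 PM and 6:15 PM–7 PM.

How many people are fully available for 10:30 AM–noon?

Viktor, Ximena, and Carol can make the full 10:30-12:00 slot — that's 3.

3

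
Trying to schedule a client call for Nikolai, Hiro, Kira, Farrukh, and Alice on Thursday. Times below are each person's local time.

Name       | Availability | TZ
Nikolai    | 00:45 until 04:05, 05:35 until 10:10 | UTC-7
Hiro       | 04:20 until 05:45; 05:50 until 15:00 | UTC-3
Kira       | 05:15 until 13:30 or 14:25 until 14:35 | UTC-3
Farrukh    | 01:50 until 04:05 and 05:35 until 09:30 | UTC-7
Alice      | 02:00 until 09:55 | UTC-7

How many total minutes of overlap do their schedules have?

Nikolai in UTC: 07:45-11:05, 12:35-17:10 (add 7h to convert from UTC-7).
Hiro in UTC: 07:20-08:45, 08:50-18:00 (add 3h to convert from UTC-3).
Kira in UTC: 08:15-16:30, 17:25-17:35 (add 3h to convert from UTC-3).
Farrukh in UTC: 08:50-11:05, 12:35-16:30 (add 7h to convert from UTC-7).
Alice in UTC: 09:00-16:55 (add 7h to convert from UTC-7).
Nikolai ∩ Hiro: 07:45-08:45, 08:50-11:05, 12:35-17:10.
Nikolai ∩ Hiro ∩ Kira: 08:15-08:45, 08:50-11:05, 12:35-16:30.
Nikolai ∩ Hiro ∩ Kira ∩ Farrukh: 08:50-11:05, 12:35-16:30.
Nikolai ∩ Hiro ∩ Kira ∩ Farrukh ∩ Alice: 09:00-11:05, 12:35-16:30.
So the common availability across everyone is 09:00-11:05, 12:35-16:30.
Summing the common windows: 125 + 235 = 360 minutes.

360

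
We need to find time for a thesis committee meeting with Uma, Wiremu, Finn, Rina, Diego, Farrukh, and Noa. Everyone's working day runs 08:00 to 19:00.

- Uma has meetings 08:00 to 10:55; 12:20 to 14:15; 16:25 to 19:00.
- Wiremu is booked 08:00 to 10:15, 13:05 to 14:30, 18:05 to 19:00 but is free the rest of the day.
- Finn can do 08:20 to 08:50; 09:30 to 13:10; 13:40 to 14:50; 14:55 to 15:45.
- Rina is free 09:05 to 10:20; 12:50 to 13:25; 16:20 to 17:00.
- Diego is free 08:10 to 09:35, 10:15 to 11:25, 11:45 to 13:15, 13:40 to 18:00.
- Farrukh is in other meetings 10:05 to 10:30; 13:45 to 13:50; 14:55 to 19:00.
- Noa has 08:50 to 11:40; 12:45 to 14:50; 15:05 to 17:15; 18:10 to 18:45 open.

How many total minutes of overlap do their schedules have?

Uma free: 10:55-12:20, 14:15-16:25 (invert busy blocks within the working day).
Wiremu free: 10:15-13:05, 14:30-18:05 (invert busy blocks within the working day).
Finn free: 08:20-08:50, 09:30-13:10, 13:40-14:50, 14:55-15:45.
Rina free: 09:05-10:20, 12:50-13:25, 16:20-17:00.
Diego free: 08:10-09:35, 10:15-11:25, 11:45-13:15, 13:40-18:00.
Farrukh free: 08:00-10:05, 10:30-13:45, 13:50-14:55 (invert busy blocks within the working day).
Noa free: 08:50-11:40, 12:45-14:50, 15:05-17:15, 18:10-18:45.
Uma ∩ Wiremu: 10:55-12:20, 14:30-16:25.
Uma ∩ Wiremu ∩ Finn: 10:55-12:20, 14:30-14:50, 14:55-15:45.
Uma ∩ Wiremu ∩ Finn ∩ Rina: ∅.
Uma ∩ Wiremu ∩ Finn ∩ Rina ∩ Diego: ∅.
Uma ∩ Wiremu ∩ Finn ∩ Rina ∩ Diego ∩ Farrukh: ∅.
Uma ∩ Wiremu ∩ Finn ∩ Rina ∩ Diego ∩ Farrukh ∩ Noa: ∅.
There is no time when everyone is free.
There is no common window, so the total is 0 minutes.

0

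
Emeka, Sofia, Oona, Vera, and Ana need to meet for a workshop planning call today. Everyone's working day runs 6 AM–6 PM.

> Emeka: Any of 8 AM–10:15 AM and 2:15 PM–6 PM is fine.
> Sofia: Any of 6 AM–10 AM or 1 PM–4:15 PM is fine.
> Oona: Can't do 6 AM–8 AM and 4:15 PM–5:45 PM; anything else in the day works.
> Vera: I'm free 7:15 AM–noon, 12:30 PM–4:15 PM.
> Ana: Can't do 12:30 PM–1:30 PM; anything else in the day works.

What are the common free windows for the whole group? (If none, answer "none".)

08:00-10:00, 14:15-16:15

Emeka free: 08:00-10:15, 14:15-18:00.
Sofia free: 06:00-10:00, 13:00-16:15.
Oona free: 08:00-16:15, 17:45-18:00 (invert busy blocks within the working day).
Vera free: 07:15-12:00, 12:30-16:15.
Ana free: 06:00-12:30, 13:30-18:00 (invert busy blocks within the working day).
Emeka ∩ Sofia: 08:00-10:00, 14:15-16:15.
Emeka ∩ Sofia ∩ Oona: 08:00-10:00, 14:15-16:15.
Emeka ∩ Sofia ∩ Oona ∩ Vera: 08:00-10:00, 14:15-16:15.
Emeka ∩ Sofia ∩ Oona ∩ Vera ∩ Ana: 08:00-10:00, 14:15-16:15.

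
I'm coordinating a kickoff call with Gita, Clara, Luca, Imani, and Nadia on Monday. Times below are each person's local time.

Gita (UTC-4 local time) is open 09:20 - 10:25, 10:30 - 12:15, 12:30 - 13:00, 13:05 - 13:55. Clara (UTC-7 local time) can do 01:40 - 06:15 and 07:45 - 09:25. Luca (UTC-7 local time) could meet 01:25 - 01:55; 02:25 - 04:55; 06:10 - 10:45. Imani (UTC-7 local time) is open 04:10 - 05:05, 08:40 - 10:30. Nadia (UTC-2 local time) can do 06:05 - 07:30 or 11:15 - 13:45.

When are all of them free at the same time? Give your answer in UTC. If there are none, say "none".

Gita in UTC: 13:20-14:25, 14:30-16:15, 16:30-17:00, 17:05-17:55 (add 4h to convert from UTC-4).
Clara in UTC: 08:40-13:15, 14:45-16:25 (add 7h to convert from UTC-7).
Luca in UTC: 08:25-08:55, 09:25-11:55, 13:10-17:45 (add 7h to convert from UTC-7).
Imani in UTC: 11:10-12:05, 15:40-17:30 (add 7h to convert from UTC-7).
Nadia in UTC: 08:05-09:30, 13:15-15:45 (add 2h to convert from UTC-2).
Gita ∩ Clara: 14:45-16:15.
Gita ∩ Clara ∩ Luca: 14:45-16:15.
Gita ∩ Clara ∩ Luca ∩ Imani: 15:40-16:15.
Gita ∩ Clara ∩ Luca ∩ Imani ∩ Nadia: 15:40-15:45.

15:40-15:45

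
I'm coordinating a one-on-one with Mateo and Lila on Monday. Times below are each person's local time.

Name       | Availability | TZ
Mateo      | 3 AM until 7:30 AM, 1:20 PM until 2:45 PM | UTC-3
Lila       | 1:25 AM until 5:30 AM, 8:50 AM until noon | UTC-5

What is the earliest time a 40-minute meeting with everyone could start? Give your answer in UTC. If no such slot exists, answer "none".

Mateo in UTC: 06:00-10:30, 16:20-17:45 (add 3h to convert from UTC-3).
Lila in UTC: 06:25-10:30, 13:50-17:00 (add 5h to convert from UTC-5).
Mateo ∩ Lila: 06:25-10:30, 16:20-17:00.
Those are the intersection windows.
The first common window of at least 40 minutes is 06:25-10:30, so the earliest start is 06:25.

06:25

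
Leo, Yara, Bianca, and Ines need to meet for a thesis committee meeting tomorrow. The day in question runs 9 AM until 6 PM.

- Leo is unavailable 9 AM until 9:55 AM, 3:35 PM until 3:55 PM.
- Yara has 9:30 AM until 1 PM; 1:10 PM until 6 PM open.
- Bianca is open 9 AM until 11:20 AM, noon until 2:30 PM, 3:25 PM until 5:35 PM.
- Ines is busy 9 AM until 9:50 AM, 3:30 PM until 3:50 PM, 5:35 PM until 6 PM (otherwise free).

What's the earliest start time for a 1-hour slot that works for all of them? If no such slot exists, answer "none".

Leo free: 09:55-15:35, 15:55-18:00 (invert busy blocks within the working day).
Yara free: 09:30-13:00, 13:10-18:00.
Bianca free: 09:00-11:20, 12:00-14:30, 15:25-17:35.
Ines free: 09:50-15:30, 15:50-17:35 (invert busy blocks within the working day).
Leo ∩ Yara: 09:55-13:00, 13:10-15:35, 15:55-18:00.
Leo ∩ Yara ∩ Bianca: 09:55-11:20, 12:00-13:00, 13:10-14:30, 15:25-15:35, 15:55-17:35.
Leo ∩ Yara ∩ Bianca ∩ Ines: 09:55-11:20, 12:00-13:00, 13:10-14:30, 15:25-15:30, 15:55-17:35.
The first common window of at least 60 minutes is 09:55-11:20, so the earliest start is 09:55.

09:55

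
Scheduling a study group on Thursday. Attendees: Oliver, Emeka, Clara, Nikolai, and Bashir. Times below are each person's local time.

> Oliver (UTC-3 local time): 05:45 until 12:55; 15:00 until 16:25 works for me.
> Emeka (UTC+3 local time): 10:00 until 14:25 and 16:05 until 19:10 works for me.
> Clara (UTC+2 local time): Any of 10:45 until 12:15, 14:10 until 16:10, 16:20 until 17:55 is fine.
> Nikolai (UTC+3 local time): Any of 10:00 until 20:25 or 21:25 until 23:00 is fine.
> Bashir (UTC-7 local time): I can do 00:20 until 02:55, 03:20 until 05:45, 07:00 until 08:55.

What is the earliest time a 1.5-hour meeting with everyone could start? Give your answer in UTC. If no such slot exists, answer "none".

14:20

Oliver in UTC: 08:45-15:55, 18:00-19:25 (add 3h to convert from UTC-3).
Emeka in UTC: 07:00-11:25, 13:05-16:10 (subtract 3h to convert from UTC+3).
Clara in UTC: 08:45-10:15, 12:10-14:10, 14:20-15:55 (subtract 2h to convert from UTC+2).
Nikolai in UTC: 07:00-17:25, 18:25-20:00 (subtract 3h to convert from UTC+3).
Bashir in UTC: 07:20-09:55, 10:20-12:45, 14:00-15:55 (add 7h to convert from UTC-7).
Oliver ∩ Emeka: 08:45-11:25, 13:05-15:55.
Oliver ∩ Emeka ∩ Clara: 08:45-10:15, 13:05-14:10, 14:20-15:55.
Oliver ∩ Emeka ∩ Clara ∩ Nikolai: 08:45-10:15, 13:05-14:10, 14:20-15:55.
Oliver ∩ Emeka ∩ Clara ∩ Nikolai ∩ Bashir: 08:45-09:55, 14:00-14:10, 14:20-15:55.
The first common window of at least 90 minutes is 14:20-15:55, so the earliest start is 14:20.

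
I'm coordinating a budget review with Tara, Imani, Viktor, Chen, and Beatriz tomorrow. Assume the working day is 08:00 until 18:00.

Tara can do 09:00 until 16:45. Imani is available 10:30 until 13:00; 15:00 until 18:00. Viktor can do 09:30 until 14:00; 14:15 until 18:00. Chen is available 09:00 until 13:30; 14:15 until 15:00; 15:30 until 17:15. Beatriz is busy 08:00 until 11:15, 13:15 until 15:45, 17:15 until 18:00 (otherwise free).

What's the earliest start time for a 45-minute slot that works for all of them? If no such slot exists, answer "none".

11:15

Tara free: 09:00-16:45.
Imani free: 10:30-13:00, 15:00-18:00.
Viktor free: 09:30-14:00, 14:15-18:00.
Chen free: 09:00-13:30, 14:15-15:00, 15:30-17:15.
Beatriz free: 11:15-13:15, 15:45-17:15 (invert busy blocks within the working day).
Tara ∩ Imani: 10:30-13:00, 15:00-16:45.
Tara ∩ Imani ∩ Viktor: 10:30-13:00, 15:00-16:45.
Tara ∩ Imani ∩ Viktor ∩ Chen: 10:30-13:00, 15:30-16:45.
Tara ∩ Imani ∩ Viktor ∩ Chen ∩ Beatriz: 11:15-13:00, 15:45-16:45.
Those are the intersection windows.
The first common window of at least 45 minutes is 11:15-13:00, so the earliest start is 11:15.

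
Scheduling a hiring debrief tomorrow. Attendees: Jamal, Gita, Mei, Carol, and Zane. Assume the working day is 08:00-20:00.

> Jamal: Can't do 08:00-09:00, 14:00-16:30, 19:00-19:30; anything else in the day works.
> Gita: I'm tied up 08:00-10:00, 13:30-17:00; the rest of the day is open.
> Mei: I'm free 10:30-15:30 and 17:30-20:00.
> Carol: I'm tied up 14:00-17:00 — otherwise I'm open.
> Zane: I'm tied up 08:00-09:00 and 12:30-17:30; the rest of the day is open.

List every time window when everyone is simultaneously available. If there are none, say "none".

Jamal free: 09:00-14:00, 16:30-19:00, 19:30-20:00 (invert busy blocks within the working day).
Gita free: 10:00-13:30, 17:00-20:00 (invert busy blocks within the working day).
Mei free: 10:30-15:30, 17:30-20:00.
Carol free: 08:00-14:00, 17:00-20:00 (invert busy blocks within the working day).
Zane free: 09:00-12:30, 17:30-20:00 (invert busy blocks within the working day).
Jamal ∩ Gita: 10:00-13:30, 17:00-19:00, 19:30-20:00.
Jamal ∩ Gita ∩ Mei: 10:30-13:30, 17:30-19:00, 19:30-20:00.
Jamal ∩ Gita ∩ Mei ∩ Carol: 10:30-13:30, 17:30-19:00, 19:30-20:00.
Jamal ∩ Gita ∩ Mei ∩ Carol ∩ Zane: 10:30-12:30, 17:30-19:00, 19:30-20:00.
So the common availability across everyone is 10:30-12:30, 17:30-19:00, 19:30-20:00.

10:30-12:30, 17:30-19:00, 19:30-20:00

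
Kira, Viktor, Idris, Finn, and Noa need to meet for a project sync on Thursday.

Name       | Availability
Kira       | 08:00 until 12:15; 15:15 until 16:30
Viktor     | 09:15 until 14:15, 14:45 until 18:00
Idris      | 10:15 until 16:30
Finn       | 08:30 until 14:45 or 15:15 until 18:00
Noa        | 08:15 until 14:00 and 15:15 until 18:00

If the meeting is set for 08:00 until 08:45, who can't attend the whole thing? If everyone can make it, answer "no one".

Kira: free for 08:00-08:45. Viktor: not fully free for 08:00-08:45. Idris: not fully free for 08:00-08:45. Finn: not fully free for 08:00-08:45. Noa: not fully free for 08:00-08:45.

Finn, Idris, Noa, Viktor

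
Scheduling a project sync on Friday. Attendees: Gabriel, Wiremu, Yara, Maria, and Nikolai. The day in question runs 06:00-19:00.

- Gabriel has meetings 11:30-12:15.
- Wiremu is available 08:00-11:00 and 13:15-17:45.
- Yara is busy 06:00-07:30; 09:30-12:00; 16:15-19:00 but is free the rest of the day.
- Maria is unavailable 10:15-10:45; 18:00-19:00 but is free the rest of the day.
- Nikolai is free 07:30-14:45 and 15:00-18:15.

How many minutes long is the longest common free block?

90

Gabriel free: 06:00-11:30, 12:15-19:00 (invert busy blocks within the working day).
Wiremu free: 08:00-11:00, 13:15-17:45.
Yara free: 07:30-09:30, 12:00-16:15 (invert busy blocks within the working day).
Maria free: 06:00-10:15, 10:45-18:00 (invert busy blocks within the working day).
Nikolai free: 07:30-14:45, 15:00-18:15.
Gabriel ∩ Wiremu: 08:00-11:00, 13:15-17:45.
Gabriel ∩ Wiremu ∩ Yara: 08:00-09:30, 13:15-16:15.
Gabriel ∩ Wiremu ∩ Yara ∩ Maria: 08:00-09:30, 13:15-16:15.
Gabriel ∩ Wiremu ∩ Yara ∩ Maria ∩ Nikolai: 08:00-09:30, 13:15-14:45, 15:00-16:15.
The longest is 08:00-09:30 at 90 minutes.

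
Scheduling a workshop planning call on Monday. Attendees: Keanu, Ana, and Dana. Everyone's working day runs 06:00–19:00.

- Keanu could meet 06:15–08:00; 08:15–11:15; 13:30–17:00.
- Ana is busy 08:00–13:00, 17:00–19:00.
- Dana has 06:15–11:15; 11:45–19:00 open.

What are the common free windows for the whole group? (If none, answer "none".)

06:15-08:00, 13:30-17:00

Keanu free: 06:15-08:00, 08:15-11:15, 13:30-17:00.
Ana free: 06:00-08:00, 13:00-17:00 (invert busy blocks within the working day).
Dana free: 06:15-11:15, 11:45-19:00.
Keanu ∩ Ana: 06:15-08:00, 13:30-17:00.
Keanu ∩ Ana ∩ Dana: 06:15-08:00, 13:30-17:00.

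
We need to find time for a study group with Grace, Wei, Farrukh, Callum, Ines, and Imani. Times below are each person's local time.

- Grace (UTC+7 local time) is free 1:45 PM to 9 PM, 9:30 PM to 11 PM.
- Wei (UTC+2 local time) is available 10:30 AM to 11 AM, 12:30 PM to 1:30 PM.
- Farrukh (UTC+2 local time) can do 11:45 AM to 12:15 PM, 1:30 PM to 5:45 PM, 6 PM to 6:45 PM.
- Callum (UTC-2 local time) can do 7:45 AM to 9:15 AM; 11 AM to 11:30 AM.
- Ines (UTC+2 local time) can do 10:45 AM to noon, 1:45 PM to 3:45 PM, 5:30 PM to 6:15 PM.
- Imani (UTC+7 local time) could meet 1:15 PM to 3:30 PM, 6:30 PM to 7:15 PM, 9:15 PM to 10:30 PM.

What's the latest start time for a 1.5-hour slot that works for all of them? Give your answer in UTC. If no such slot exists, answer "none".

none

Grace in UTC: 06:45-14:00, 14:30-16:00 (subtract 7h to convert from UTC+7).
Wei in UTC: 08:30-09:00, 10:30-11:30 (subtract 2h to convert from UTC+2).
Farrukh in UTC: 09:45-10:15, 11:30-15:45, 16:00-16:45 (subtract 2h to convert from UTC+2).
Callum in UTC: 09:45-11:15, 13:00-13:30 (add 2h to convert from UTC-2).
Ines in UTC: 08:45-10:00, 11:45-13:45, 15:30-16:15 (subtract 2h to convert from UTC+2).
Imani in UTC: 06:15-08:30, 11:30-12:15, 14:15-15:30 (subtract 7h to convert from UTC+7).
Grace ∩ Wei: 08:30-09:00, 10:30-11:30.
Grace ∩ Wei ∩ Farrukh: ∅.
Grace ∩ Wei ∩ Farrukh ∩ Callum: ∅.
Grace ∩ Wei ∩ Farrukh ∩ Callum ∩ Ines: ∅.
Grace ∩ Wei ∩ Farrukh ∩ Callum ∩ Ines ∩ Imani: ∅.
There is no time when everyone is free.
No common window is at least 90 minutes long.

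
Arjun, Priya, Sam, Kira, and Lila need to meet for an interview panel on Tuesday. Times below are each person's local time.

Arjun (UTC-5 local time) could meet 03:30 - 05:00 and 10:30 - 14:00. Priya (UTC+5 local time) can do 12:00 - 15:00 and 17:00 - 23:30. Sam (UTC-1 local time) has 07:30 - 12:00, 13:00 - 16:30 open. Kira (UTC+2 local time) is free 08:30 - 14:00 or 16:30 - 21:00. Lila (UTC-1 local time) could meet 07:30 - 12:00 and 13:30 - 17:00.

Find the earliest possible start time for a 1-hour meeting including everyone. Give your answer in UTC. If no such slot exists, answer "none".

08:30

Arjun in UTC: 08:30-10:00, 15:30-19:00 (add 5h to convert from UTC-5).
Priya in UTC: 07:00-10:00, 12:00-18:30 (subtract 5h to convert from UTC+5).
Sam in UTC: 08:30-13:00, 14:00-17:30 (add 1h to convert from UTC-1).
Kira in UTC: 06:30-12:00, 14:30-19:00 (subtract 2h to convert from UTC+2).
Lila in UTC: 08:30-13:00, 14:30-18:00 (add 1h to convert from UTC-1).
Arjun ∩ Priya: 08:30-10:00, 15:30-18:30.
Arjun ∩ Priya ∩ Sam: 08:30-10:00, 15:30-17:30.
Arjun ∩ Priya ∩ Sam ∩ Kira: 08:30-10:00, 15:30-17:30.
Arjun ∩ Priya ∩ Sam ∩ Kira ∩ Lila: 08:30-10:00, 15:30-17:30.
The first common window of at least 60 minutes is 08:30-10:00, so the earliest start is 08:30.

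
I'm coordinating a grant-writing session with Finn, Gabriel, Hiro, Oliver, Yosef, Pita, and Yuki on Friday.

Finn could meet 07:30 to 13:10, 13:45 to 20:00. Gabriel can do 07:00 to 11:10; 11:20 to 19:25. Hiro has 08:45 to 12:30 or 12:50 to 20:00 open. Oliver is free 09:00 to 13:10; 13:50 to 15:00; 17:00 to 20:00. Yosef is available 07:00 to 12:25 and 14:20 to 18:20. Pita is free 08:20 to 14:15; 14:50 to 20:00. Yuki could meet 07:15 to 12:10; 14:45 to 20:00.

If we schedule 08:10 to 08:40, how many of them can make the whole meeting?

Finn, Gabriel, Yosef, and Yuki can make the full 08:10-08:40 slot — that's 4.

4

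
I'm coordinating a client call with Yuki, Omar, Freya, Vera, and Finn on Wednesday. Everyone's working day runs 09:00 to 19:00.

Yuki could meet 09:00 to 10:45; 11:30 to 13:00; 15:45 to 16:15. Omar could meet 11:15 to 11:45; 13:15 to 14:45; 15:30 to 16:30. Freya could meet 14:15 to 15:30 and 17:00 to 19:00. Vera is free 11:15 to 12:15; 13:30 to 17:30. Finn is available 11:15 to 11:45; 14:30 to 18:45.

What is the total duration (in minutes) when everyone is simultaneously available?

0

Yuki ∩ Omar: 11:30-11:45, 15:45-16:15.
Yuki ∩ Omar ∩ Freya: ∅.
Yuki ∩ Omar ∩ Freya ∩ Vera: ∅.
Yuki ∩ Omar ∩ Freya ∩ Vera ∩ Finn: ∅.
There is no time when everyone is free.
There is no common window, so the total is 0 minutes.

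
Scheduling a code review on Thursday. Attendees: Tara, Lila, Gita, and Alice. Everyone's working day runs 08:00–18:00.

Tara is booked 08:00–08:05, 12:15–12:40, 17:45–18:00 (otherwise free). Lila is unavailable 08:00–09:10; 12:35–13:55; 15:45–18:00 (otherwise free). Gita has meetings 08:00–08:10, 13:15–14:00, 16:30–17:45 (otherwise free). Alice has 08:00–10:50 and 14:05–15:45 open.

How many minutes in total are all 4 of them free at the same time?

200

Tara free: 08:05-12:15, 12:40-17:45 (invert busy blocks within the working day).
Lila free: 09:10-12:35, 13:55-15:45 (invert busy blocks within the working day).
Gita free: 08:10-13:15, 14:00-16:30, 17:45-18:00 (invert busy blocks within the working day).
Alice free: 08:00-10:50, 14:05-15:45.
Tara ∩ Lila: 09:10-12:15, 13:55-15:45.
Tara ∩ Lila ∩ Gita: 09:10-12:15, 14:00-15:45.
Tara ∩ Lila ∩ Gita ∩ Alice: 09:10-10:50, 14:05-15:45.
Summing the common windows: 100 + 100 = 200 minutes.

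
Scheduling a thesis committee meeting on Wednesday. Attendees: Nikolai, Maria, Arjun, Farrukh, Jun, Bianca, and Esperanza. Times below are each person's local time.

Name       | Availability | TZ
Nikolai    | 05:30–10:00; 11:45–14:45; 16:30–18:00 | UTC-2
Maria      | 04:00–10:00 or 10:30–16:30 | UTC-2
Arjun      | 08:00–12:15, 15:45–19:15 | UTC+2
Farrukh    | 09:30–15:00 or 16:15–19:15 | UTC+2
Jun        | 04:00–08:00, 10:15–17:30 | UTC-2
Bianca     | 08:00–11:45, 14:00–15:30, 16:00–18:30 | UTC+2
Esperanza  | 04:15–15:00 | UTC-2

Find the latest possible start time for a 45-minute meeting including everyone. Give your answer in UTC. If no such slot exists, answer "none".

15:45

Nikolai in UTC: 07:30-12:00, 13:45-16:45, 18:30-20:00 (add 2h to convert from UTC-2).
Maria in UTC: 06:00-12:00, 12:30-18:30 (add 2h to convert from UTC-2).
Arjun in UTC: 06:00-10:15, 13:45-17:15 (subtract 2h to convert from UTC+2).
Farrukh in UTC: 07:30-13:00, 14:15-17:15 (subtract 2h to convert from UTC+2).
Jun in UTC: 06:00-10:00, 12:15-19:30 (add 2h to convert from UTC-2).
Bianca in UTC: 06:00-09:45, 12:00-13:30, 14:00-16:30 (subtract 2h to convert from UTC+2).
Esperanza in UTC: 06:15-17:00 (add 2h to convert from UTC-2).
Nikolai ∩ Maria: 07:30-12:00, 13:45-16:45.
Nikolai ∩ Maria ∩ Arjun: 07:30-10:15, 13:45-16:45.
Nikolai ∩ Maria ∩ Arjun ∩ Farrukh: 07:30-10:15, 14:15-16:45.
Nikolai ∩ Maria ∩ Arjun ∩ Farrukh ∩ Jun: 07:30-10:00, 14:15-16:45.
Nikolai ∩ Maria ∩ Arjun ∩ Farrukh ∩ Jun ∩ Bianca: 07:30-09:45, 14:15-16:30.
Nikolai ∩ Maria ∩ Arjun ∩ Farrukh ∩ Jun ∩ Bianca ∩ Esperanza: 07:30-09:45, 14:15-16:30.
The last common window of at least 45 minutes is 14:15-16:30; a 45-minute meeting can start as late as 15:45 and still end by 16:30.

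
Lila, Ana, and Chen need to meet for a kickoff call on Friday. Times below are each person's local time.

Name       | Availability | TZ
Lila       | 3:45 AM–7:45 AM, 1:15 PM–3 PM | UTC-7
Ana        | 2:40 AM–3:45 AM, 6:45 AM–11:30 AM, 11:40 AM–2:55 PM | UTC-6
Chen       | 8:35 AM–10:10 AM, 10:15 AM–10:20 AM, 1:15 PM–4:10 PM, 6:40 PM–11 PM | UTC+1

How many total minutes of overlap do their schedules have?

160

Lila in UTC: 10:45-14:45, 20:15-22:00 (add 7h to convert from UTC-7).
Ana in UTC: 08:40-09:45, 12:45-17:30, 17:40-20:55 (add 6h to convert from UTC-6).
Chen in UTC: 07:35-09:10, 09:15-09:20, 12:15-15:10, 17:40-22:00 (subtract 1h to convert from UTC+1).
Lila ∩ Ana: 12:45-14:45, 20:15-20:55.
Lila ∩ Ana ∩ Chen: 12:45-14:45, 20:15-20:55.
Those are the intersection windows.
Summing the common windows: 120 + 40 = 160 minutes.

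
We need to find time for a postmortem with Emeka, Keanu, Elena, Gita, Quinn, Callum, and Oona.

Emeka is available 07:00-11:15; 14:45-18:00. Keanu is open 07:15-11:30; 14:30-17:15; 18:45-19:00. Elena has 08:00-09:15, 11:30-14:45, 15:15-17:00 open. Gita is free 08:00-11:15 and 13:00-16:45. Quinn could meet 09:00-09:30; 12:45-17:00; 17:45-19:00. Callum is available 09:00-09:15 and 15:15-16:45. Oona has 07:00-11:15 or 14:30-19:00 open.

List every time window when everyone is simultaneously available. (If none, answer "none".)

09:00-09:15, 15:15-16:45

Emeka ∩ Keanu: 07:15-11:15, 14:45-17:15.
Emeka ∩ Keanu ∩ Elena: 08:00-09:15, 15:15-17:00.
Emeka ∩ Keanu ∩ Elena ∩ Gita: 08:00-09:15, 15:15-16:45.
Emeka ∩ Keanu ∩ Elena ∩ Gita ∩ Quinn: 09:00-09:15, 15:15-16:45.
Emeka ∩ Keanu ∩ Elena ∩ Gita ∩ Quinn ∩ Callum: 09:00-09:15, 15:15-16:45.
Emeka ∩ Keanu ∩ Elena ∩ Gita ∩ Quinn ∩ Callum ∩ Oona: 09:00-09:15, 15:15-16:45.
So the common availability across everyone is 09:00-09:15, 15:15-16:45.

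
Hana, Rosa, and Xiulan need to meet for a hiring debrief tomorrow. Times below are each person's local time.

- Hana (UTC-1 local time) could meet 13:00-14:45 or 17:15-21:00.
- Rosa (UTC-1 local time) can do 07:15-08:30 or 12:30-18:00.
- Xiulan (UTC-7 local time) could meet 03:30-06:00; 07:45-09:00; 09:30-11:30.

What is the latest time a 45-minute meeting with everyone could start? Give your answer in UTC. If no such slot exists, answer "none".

15:00

Hana in UTC: 14:00-15:45, 18:15-22:00 (add 1h to convert from UTC-1).
Rosa in UTC: 08:15-09:30, 13:30-19:00 (add 1h to convert from UTC-1).
Xiulan in UTC: 10:30-13:00, 14:45-16:00, 16:30-18:30 (add 7h to convert from UTC-7).
Hana ∩ Rosa: 14:00-15:45, 18:15-19:00.
Hana ∩ Rosa ∩ Xiulan: 14:45-15:45, 18:15-18:30.
The last common window of at least 45 minutes is 14:45-15:45; a 45-minute meeting can start as late as 15:00 and still end by 15:45.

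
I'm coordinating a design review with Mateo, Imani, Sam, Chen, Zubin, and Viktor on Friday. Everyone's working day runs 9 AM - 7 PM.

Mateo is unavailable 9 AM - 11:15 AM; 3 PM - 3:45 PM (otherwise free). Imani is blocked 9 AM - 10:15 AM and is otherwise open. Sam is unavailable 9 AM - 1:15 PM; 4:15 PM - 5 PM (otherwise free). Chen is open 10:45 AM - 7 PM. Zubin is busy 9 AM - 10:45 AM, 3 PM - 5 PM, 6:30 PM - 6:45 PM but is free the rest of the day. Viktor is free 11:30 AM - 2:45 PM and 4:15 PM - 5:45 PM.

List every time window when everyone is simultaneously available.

Mateo free: 11:15-15:00, 15:45-19:00 (invert busy blocks within the working day).
Imani free: 10:15-19:00 (invert busy blocks within the working day).
Sam free: 13:15-16:15, 17:00-19:00 (invert busy blocks within the working day).
Chen free: 10:45-19:00.
Zubin free: 10:45-15:00, 17:00-18:30, 18:45-19:00 (invert busy blocks within the working day).
Viktor free: 11:30-14:45, 16:15-17:45.
Mateo ∩ Imani: 11:15-15:00, 15:45-19:00.
Mateo ∩ Imani ∩ Sam: 13:15-15:00, 15:45-16:15, 17:00-19:00.
Mateo ∩ Imani ∩ Sam ∩ Chen: 13:15-15:00, 15:45-16:15, 17:00-19:00.
Mateo ∩ Imani ∩ Sam ∩ Chen ∩ Zubin: 13:15-15:00, 17:00-18:30, 18:45-19:00.
Mateo ∩ Imani ∩ Sam ∩ Chen ∩ Zubin ∩ Viktor: 13:15-14:45, 17:00-17:45.

13:15-14:45, 17:00-17:45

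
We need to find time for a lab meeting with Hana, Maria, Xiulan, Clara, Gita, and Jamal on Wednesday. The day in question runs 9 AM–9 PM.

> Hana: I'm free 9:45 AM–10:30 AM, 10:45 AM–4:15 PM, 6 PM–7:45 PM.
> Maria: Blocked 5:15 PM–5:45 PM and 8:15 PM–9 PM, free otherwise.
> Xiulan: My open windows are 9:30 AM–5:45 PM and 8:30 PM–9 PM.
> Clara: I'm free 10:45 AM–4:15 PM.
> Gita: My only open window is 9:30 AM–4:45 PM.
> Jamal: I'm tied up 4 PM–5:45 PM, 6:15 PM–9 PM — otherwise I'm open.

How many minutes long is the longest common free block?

Hana free: 09:45-10:30, 10:45-16:15, 18:00-19:45.
Maria free: 09:00-17:15, 17:45-20:15 (invert busy blocks within the working day).
Xiulan free: 09:30-17:45, 20:30-21:00.
Clara free: 10:45-16:15.
Gita free: 09:30-16:45.
Jamal free: 09:00-16:00, 17:45-18:15 (invert busy blocks within the working day).
Hana ∩ Maria: 09:45-10:30, 10:45-16:15, 18:00-19:45.
Hana ∩ Maria ∩ Xiulan: 09:45-10:30, 10:45-16:15.
Hana ∩ Maria ∩ Xiulan ∩ Clara: 10:45-16:15.
Hana ∩ Maria ∩ Xiulan ∩ Clara ∩ Gita: 10:45-16:15.
Hana ∩ Maria ∩ Xiulan ∩ Clara ∩ Gita ∩ Jamal: 10:45-16:00.
Those are the intersection windows.
The longest is 10:45-16:00 at 315 minutes.

315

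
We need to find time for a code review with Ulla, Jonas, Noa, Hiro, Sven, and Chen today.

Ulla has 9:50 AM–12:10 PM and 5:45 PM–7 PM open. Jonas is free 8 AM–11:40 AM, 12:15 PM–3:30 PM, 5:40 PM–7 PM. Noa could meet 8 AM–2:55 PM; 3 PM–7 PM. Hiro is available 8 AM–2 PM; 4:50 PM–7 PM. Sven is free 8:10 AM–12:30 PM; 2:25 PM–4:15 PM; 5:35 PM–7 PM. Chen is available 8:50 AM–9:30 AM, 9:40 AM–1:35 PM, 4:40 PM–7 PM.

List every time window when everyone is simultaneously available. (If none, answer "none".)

09:50-11:40, 17:45-19:00

Ulla ∩ Jonas: 09:50-11:40, 17:45-19:00.
Ulla ∩ Jonas ∩ Noa: 09:50-11:40, 17:45-19:00.
Ulla ∩ Jonas ∩ Noa ∩ Hiro: 09:50-11:40, 17:45-19:00.
Ulla ∩ Jonas ∩ Noa ∩ Hiro ∩ Sven: 09:50-11:40, 17:45-19:00.
Ulla ∩ Jonas ∩ Noa ∩ Hiro ∩ Sven ∩ Chen: 09:50-11:40, 17:45-19:00.
So the common availability across everyone is 09:50-11:40, 17:45-19:00.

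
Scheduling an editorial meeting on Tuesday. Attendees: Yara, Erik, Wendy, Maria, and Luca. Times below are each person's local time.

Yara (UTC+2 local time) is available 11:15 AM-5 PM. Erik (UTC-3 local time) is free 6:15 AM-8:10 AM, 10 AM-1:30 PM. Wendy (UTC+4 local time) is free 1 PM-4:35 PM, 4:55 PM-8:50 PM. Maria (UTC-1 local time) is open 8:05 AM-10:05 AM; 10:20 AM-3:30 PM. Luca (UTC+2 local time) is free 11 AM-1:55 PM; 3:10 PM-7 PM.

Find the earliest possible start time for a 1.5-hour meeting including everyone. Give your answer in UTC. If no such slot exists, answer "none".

Yara in UTC: 09:15-15:00 (subtract 2h to convert from UTC+2).
Erik in UTC: 09:15-11:10, 13:00-16:30 (add 3h to convert from UTC-3).
Wendy in UTC: 09:00-12:35, 12:55-16:50 (subtract 4h to convert from UTC+4).
Maria in UTC: 09:05-11:05, 11:20-16:30 (add 1h to convert from UTC-1).
Luca in UTC: 09:00-11:55, 13:10-17:00 (subtract 2h to convert from UTC+2).
Yara ∩ Erik: 09:15-11:10, 13:00-15:00.
Yara ∩ Erik ∩ Wendy: 09:15-11:10, 13:00-15:00.
Yara ∩ Erik ∩ Wendy ∩ Maria: 09:15-11:05, 13:00-15:00.
Yara ∩ Erik ∩ Wendy ∩ Maria ∩ Luca: 09:15-11:05, 13:10-15:00.
Those are the intersection windows.
The first common window of at least 90 minutes is 09:15-11:05, so the earliest start is 09:15.

09:15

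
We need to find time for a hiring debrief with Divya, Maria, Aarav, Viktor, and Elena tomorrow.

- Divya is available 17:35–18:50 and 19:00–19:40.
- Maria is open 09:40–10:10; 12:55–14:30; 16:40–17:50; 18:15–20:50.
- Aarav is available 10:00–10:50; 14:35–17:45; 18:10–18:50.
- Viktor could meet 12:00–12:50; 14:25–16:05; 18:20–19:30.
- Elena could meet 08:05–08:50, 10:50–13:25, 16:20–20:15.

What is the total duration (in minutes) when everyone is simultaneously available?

30

Divya ∩ Maria: 17:35-17:50, 18:15-18:50, 19:00-19:40.
Divya ∩ Maria ∩ Aarav: 17:35-17:45, 18:15-18:50.
Divya ∩ Maria ∩ Aarav ∩ Viktor: 18:20-18:50.
Divya ∩ Maria ∩ Aarav ∩ Viktor ∩ Elena: 18:20-18:50.
So the common availability across everyone is 18:20-18:50.
That's a single block of 30 minutes.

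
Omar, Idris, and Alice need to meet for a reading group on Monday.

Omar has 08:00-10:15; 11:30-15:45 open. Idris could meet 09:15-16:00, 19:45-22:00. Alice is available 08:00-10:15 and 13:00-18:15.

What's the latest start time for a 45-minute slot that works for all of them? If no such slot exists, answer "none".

Omar ∩ Idris: 09:15-10:15, 11:30-15:45.
Omar ∩ Idris ∩ Alice: 09:15-10:15, 13:00-15:45.
So the common availability across everyone is 09:15-10:15, 13:00-15:45.
The last common window of at least 45 minutes is 13:00-15:45; a 45-minute meeting can start as late as 15:00 and still end by 15:45.

15:00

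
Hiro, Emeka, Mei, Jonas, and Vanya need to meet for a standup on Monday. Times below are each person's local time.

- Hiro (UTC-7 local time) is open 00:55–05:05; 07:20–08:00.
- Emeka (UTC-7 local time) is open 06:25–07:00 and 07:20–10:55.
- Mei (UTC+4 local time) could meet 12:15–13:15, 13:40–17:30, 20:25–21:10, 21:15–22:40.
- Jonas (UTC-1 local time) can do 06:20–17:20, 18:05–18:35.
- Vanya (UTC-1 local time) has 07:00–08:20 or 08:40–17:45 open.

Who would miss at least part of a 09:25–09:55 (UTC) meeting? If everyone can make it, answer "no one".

Emeka, Mei, Vanya

Hiro in UTC: 07:55-12:05, 14:20-15:00 (add 7h to convert from UTC-7).
Emeka in UTC: 13:25-14:00, 14:20-17:55 (add 7h to convert from UTC-7).
Mei in UTC: 08:15-09:15, 09:40-13:30, 16:25-17:10, 17:15-18:40 (subtract 4h to convert from UTC+4).
Jonas in UTC: 07:20-18:20, 19:05-19:35 (add 1h to convert from UTC-1).
Vanya in UTC: 08:00-09:20, 09:40-18:45 (add 1h to convert from UTC-1).
Hiro: free for 09:25-09:55. Emeka: not fully free for 09:25-09:55. Mei: not fully free for 09:25-09:55. Jonas: free for 09:25-09:55. Vanya: not fully free for 09:25-09:55.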